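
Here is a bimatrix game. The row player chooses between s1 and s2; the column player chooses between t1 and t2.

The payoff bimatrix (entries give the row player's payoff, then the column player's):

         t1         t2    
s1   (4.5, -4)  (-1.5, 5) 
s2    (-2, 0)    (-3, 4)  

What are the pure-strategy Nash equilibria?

(s1, t1): the column player prefers t2 (5 > -4) — not an equilibrium.
(s1, t2): the row player gets -1.5 ≥ -3 from s2, and the column player gets 5 ≥ -4 from t1 — Nash equilibrium.
(s2, t1): the row player prefers s1 (4.5 > -2); the column player prefers t2 (4 > 0) — not an equilibrium.
(s2, t2): the row player prefers s1 (-1.5 > -3) — not an equilibrium.

(s1, t2)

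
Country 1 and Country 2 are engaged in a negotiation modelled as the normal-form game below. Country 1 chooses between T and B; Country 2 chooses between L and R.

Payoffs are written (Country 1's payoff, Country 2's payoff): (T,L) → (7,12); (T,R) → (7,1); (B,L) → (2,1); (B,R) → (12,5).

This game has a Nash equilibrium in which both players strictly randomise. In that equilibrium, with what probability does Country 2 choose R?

1/2

Let y be the probability that Country 2 plays L. In a completely mixed equilibrium, Country 1 must be indifferent between T and B.
Country 1's expected payoff from T is 7y + 7(1−y); from B it is 2y + 12(1−y).
Setting these equal: 7 = −10y + 12, so y = 1/2.
Therefore Country 2 plays R with probability 1 − 1/2 = 1/2.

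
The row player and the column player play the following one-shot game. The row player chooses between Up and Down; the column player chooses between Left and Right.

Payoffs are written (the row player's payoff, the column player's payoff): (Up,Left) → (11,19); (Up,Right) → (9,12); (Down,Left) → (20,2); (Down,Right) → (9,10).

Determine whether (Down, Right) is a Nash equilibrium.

Yes

At (Down, Right), the row player earns 9; switching to Up would give 9, so the row player has no profitable deviation.
The column player earns 10; switching to Left would give 2, so the column player has no profitable deviation.
Neither player can gain by a unilateral deviation, so this profile is a Nash equilibrium.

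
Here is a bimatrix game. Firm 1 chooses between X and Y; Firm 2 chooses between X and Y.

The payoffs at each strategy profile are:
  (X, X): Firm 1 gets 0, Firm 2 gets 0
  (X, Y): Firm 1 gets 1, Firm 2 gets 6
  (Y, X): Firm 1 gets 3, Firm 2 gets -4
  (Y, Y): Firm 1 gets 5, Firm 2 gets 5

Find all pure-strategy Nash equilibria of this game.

(X, X): Firm 1 prefers Y (3 > 0); Firm 2 prefers Y (6 > 0) — not an equilibrium.
(X, Y): Firm 1 prefers Y (5 > 1) — not an equilibrium.
(Y, X): Firm 2 prefers Y (5 > -4) — not an equilibrium.
(Y, Y): Firm 1 gets 5 ≥ 1 from X, and Firm 2 gets 5 ≥ -4 from X — Nash equilibrium.

(Y, Y)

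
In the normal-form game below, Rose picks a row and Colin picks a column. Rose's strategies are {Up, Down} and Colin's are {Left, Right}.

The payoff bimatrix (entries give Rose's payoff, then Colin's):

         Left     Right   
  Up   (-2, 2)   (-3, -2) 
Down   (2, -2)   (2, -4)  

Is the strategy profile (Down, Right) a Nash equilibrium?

No

At (Down, Right), Rose earns 2; switching to Up would give -3, so Rose has no profitable deviation.
Colin earns -4; switching to Left would give -2, so Colin would deviate.
Since at least one player can profitably deviate, this is not a Nash equilibrium.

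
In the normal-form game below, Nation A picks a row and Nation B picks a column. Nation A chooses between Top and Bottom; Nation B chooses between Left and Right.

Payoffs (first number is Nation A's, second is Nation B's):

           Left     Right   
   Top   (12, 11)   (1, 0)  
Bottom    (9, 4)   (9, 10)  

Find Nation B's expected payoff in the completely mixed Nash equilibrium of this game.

First find p, the probability Nation A plays Top, from Nation B's indifference between Left and Right: 11p + 4(1−p) = 10(1−p), giving p = 6/17.
Since Nation B is indifferent in equilibrium, Nation B's expected payoff equals the payoff from either column against (6/17, 11/17). Using Left: 11(6/17) + 4(11/17) = 110/17.

110/17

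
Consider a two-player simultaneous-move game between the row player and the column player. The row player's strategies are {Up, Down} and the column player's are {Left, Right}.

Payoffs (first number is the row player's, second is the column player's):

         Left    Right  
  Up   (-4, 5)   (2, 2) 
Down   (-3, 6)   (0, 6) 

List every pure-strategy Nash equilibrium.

(Up, Left): the row player prefers Down (-3 > -4) — not an equilibrium.
(Up, Right): the column player prefers Left (5 > 2) — not an equilibrium.
(Down, Left): the row player gets -3 ≥ -4 from Up, and the column player gets 6 ≥ 6 from Right — Nash equilibrium.
(Down, Right): the row player prefers Up (2 > 0) — not an equilibrium.

(Down, Left)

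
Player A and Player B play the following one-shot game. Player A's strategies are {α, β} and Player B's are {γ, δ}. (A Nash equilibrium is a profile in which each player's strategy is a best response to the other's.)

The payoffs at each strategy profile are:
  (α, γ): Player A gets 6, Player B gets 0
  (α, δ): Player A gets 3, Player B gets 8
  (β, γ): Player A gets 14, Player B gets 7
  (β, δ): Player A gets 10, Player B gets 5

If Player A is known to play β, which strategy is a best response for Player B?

γ

Against β, Player B earns 7 from γ and 5 from δ.
So γ is the best response.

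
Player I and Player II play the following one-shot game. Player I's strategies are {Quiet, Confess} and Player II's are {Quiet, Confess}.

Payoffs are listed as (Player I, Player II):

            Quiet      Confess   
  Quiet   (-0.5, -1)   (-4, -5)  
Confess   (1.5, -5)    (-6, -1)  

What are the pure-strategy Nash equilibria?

(Quiet, Quiet): Player I prefers Confess (1.5 > -0.5) — not an equilibrium.
(Quiet, Confess): Player II prefers Quiet (-1 > -5) — not an equilibrium.
(Confess, Quiet): Player II prefers Confess (-1 > -5) — not an equilibrium.
(Confess, Confess): Player I prefers Quiet (-4 > -6) — not an equilibrium.

none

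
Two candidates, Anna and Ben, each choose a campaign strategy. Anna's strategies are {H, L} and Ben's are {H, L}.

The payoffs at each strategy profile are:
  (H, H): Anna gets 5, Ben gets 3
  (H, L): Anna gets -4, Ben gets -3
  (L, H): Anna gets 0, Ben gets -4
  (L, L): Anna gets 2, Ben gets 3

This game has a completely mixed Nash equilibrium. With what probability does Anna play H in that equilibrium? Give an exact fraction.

Let p be the probability that Anna plays H. In a completely mixed equilibrium, Ben must be indifferent between H and L.
Ben's expected payoff from H is 3p − 4(1−p); from L it is −3p + 3(1−p).
Setting these equal: 7p − 4 = −6p + 3, so p = 7/13.

7/13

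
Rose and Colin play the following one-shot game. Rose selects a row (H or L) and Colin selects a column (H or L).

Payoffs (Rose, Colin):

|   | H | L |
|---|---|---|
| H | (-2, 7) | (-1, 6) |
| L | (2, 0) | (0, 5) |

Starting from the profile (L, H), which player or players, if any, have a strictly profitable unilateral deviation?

Colin

Rose at (L, H) earns 2; deviating to H yields -2 — not better.
Colin earns 0; deviating to L yields 5 — a strict improvement.
Only Colin has a strictly profitable deviation.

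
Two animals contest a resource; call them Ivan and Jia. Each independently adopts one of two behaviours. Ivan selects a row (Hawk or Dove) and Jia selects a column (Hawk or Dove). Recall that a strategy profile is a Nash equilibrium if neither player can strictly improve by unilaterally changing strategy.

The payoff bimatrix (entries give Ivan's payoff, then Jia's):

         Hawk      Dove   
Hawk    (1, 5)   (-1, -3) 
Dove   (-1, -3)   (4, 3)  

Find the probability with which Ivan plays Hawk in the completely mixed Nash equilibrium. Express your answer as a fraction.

Let x be the probability that Ivan plays Hawk. In a completely mixed equilibrium, Jia must be indifferent between Hawk and Dove.
Jia's expected payoff from Hawk is 5x − 3(1−x); from Dove it is −3x + 3(1−x).
Setting these equal: 8x − 3 = −6x + 3, so x = 3/7.

3/7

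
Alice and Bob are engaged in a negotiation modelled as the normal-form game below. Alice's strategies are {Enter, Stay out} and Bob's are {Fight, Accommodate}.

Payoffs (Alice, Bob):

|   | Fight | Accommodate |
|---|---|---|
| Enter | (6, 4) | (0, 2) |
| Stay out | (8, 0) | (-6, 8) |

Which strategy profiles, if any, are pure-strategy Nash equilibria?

none

(Enter, Fight): Alice prefers Stay out (8 > 6) — not an equilibrium.
(Enter, Accommodate): Bob prefers Fight (4 > 2) — not an equilibrium.
(Stay out, Fight): Bob prefers Accommodate (8 > 0) — not an equilibrium.
(Stay out, Accommodate): Alice prefers Enter (0 > -6) — not an equilibrium.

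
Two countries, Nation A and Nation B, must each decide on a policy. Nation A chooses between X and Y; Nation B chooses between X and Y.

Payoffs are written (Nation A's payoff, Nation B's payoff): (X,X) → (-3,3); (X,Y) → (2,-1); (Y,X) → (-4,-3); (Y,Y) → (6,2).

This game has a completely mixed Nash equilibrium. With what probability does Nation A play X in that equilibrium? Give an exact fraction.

Let p be the probability that Nation A plays X. In a completely mixed equilibrium, Nation B must be indifferent between X and Y.
Nation B's expected payoff from X is 3p − 3(1−p); from Y it is −p + 2(1−p).
Setting these equal: 6p − 3 = −3p + 2, so p = 5/9.

5/9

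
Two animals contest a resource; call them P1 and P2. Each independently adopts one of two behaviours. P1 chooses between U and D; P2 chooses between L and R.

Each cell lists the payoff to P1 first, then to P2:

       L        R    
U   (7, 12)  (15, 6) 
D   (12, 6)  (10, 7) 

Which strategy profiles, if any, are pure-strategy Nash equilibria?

(U, L): P1 prefers D (12 > 7) — not an equilibrium.
(U, R): P2 prefers L (12 > 6) — not an equilibrium.
(D, L): P2 prefers R (7 > 6) — not an equilibrium.
(D, R): P1 prefers U (15 > 10) — not an equilibrium.

none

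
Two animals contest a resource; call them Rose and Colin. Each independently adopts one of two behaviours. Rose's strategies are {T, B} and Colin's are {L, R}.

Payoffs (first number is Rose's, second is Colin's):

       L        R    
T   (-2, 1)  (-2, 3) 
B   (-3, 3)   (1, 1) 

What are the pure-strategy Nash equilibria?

(T, L): Colin prefers R (3 > 1) — not an equilibrium.
(T, R): Rose prefers B (1 > -2) — not an equilibrium.
(B, L): Rose prefers T (-2 > -3) — not an equilibrium.
(B, R): Colin prefers L (3 > 1) — not an equilibrium.

none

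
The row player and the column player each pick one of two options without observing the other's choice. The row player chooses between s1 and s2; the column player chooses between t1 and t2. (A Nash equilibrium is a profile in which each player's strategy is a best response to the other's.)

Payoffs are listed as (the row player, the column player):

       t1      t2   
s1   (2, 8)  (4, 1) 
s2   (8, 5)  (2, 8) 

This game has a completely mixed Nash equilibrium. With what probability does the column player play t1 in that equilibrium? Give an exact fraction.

Let q be the probability that the column player plays t1. In a completely mixed equilibrium, the row player must be indifferent between s1 and s2.
The row player's expected payoff from s1 is 2q + 4(1−q); from s2 it is 8q + 2(1−q).
Setting these equal: −2q + 4 = 6q + 2, so q = 1/4.

1/4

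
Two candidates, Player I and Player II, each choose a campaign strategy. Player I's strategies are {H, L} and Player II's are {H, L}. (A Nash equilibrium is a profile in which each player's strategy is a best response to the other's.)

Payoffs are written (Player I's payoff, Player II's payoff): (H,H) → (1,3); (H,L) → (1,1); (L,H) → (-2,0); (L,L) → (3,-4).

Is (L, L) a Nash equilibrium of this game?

No

At (L, L), Player I earns 3; switching to H would give 1, so Player I has no profitable deviation.
Player II earns -4; switching to H would give 0, so Player II would deviate.
Since at least one player can profitably deviate, this is not a Nash equilibrium.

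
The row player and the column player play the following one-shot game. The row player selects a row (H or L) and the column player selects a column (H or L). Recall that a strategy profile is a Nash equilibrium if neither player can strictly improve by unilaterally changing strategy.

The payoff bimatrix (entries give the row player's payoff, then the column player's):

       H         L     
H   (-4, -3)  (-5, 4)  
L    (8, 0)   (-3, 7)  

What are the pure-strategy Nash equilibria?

(H, H): the row player prefers L (8 > -4); the column player prefers L (4 > -3) — not an equilibrium.
(H, L): the row player prefers L (-3 > -5) — not an equilibrium.
(L, H): the column player prefers L (7 > 0) — not an equilibrium.
(L, L): the row player gets -3 ≥ -5 from H, and the column player gets 7 ≥ 0 from H — Nash equilibrium.

(L, L)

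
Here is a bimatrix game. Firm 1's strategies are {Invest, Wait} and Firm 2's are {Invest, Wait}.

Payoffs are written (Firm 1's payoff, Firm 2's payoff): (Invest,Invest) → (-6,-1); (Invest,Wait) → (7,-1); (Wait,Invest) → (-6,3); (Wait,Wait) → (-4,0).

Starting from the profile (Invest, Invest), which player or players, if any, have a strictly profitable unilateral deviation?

Neither

Firm 1 at (Invest, Invest) earns -6; deviating to Wait yields -6 — not better.
Firm 2 earns -1; deviating to Wait yields -1 — not better.
Neither player can strictly improve; the profile is a Nash equilibrium.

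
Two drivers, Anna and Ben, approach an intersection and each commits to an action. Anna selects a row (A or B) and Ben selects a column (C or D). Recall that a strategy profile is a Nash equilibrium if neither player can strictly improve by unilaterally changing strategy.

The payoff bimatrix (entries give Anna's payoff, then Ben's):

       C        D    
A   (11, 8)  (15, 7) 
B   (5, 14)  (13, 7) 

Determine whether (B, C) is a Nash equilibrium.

At (B, C), Anna earns 5; switching to A would give 11, so Anna would deviate.
Ben earns 14; switching to D would give 7, so Ben has no profitable deviation.
Since at least one player can profitably deviate, this is not a Nash equilibrium.

No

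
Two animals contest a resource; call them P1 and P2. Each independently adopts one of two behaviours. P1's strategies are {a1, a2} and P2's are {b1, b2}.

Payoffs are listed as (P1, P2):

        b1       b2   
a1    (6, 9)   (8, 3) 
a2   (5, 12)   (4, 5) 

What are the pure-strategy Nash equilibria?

(a1, b1)

(a1, b1): P1 gets 6 ≥ 5 from a2, and P2 gets 9 ≥ 3 from b2 — Nash equilibrium.
(a1, b2): P2 prefers b1 (9 > 3) — not an equilibrium.
(a2, b1): P1 prefers a1 (6 > 5) — not an equilibrium.
(a2, b2): P1 prefers a1 (8 > 4); P2 prefers b1 (12 > 5) — not an equilibrium.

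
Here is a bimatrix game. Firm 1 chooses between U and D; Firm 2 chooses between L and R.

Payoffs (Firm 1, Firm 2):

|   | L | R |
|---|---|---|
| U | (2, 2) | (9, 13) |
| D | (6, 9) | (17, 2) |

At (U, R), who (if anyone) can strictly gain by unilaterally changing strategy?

Firm 1 at (U, R) earns 9; deviating to D yields 17 — a strict improvement.
Firm 2 earns 13; deviating to L yields 2 — not better.
Only Firm 1 has a strictly profitable deviation.

Firm 1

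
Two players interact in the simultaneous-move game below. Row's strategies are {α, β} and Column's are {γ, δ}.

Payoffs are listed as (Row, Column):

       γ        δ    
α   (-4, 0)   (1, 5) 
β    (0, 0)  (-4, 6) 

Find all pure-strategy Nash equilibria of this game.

(α, δ)

(α, γ): Row prefers β (0 > -4); Column prefers δ (5 > 0) — not an equilibrium.
(α, δ): Row gets 1 ≥ -4 from β, and Column gets 5 ≥ 0 from γ — Nash equilibrium.
(β, γ): Column prefers δ (6 > 0) — not an equilibrium.
(β, δ): Row prefers α (1 > -4) — not an equilibrium.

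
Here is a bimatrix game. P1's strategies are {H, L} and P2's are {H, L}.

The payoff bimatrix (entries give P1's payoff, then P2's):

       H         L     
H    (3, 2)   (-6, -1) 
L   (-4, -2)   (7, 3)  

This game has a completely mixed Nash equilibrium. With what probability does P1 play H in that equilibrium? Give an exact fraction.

Let x be the probability that P1 plays H. In a completely mixed equilibrium, P2 must be indifferent between H and L.
P2's expected payoff from H is 2x − 2(1−x); from L it is −x + 3(1−x).
Setting these equal: 4x − 2 = −4x + 3, so x = 5/8.

5/8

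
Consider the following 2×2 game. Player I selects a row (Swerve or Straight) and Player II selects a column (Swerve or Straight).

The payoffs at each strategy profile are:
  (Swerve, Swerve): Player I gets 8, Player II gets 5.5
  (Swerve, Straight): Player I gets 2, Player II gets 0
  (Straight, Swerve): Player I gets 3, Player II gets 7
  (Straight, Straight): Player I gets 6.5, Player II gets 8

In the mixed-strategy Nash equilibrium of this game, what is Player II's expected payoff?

88/13

First find p, the probability Player I plays Swerve, from Player II's indifference between Swerve and Straight: 5.5p + 7(1−p) = 8(1−p), giving p = 2/13.
Since Player II is indifferent in equilibrium, Player II's expected payoff equals the payoff from either column against (2/13, 11/13). Using Swerve: 5.5(2/13) + 7(11/13) = 88/13.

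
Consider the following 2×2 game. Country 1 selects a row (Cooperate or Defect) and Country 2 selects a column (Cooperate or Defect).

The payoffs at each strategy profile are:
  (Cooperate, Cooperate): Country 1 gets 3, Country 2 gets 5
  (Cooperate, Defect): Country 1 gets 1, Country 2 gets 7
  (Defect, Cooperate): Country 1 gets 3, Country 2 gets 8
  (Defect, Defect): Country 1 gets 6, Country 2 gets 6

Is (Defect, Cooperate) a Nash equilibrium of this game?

Yes

At (Defect, Cooperate), Country 1 earns 3; switching to Cooperate would give 3, so Country 1 has no profitable deviation.
Country 2 earns 8; switching to Defect would give 6, so Country 2 has no profitable deviation.
Neither player can gain by a unilateral deviation, so this profile is a Nash equilibrium.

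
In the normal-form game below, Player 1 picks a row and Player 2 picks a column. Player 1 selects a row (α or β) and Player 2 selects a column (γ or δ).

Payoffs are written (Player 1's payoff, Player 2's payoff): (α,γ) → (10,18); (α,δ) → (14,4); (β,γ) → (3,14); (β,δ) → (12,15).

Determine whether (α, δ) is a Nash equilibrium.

No

At (α, δ), Player 1 earns 14; switching to β would give 12, so Player 1 has no profitable deviation.
Player 2 earns 4; switching to γ would give 18, so Player 2 would deviate.
Since at least one player can profitably deviate, this is not a Nash equilibrium.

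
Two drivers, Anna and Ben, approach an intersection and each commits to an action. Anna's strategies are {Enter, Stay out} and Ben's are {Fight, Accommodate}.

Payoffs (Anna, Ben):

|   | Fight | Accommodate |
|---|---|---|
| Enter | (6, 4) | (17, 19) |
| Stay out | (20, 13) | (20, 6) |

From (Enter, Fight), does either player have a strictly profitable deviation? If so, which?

Anna at (Enter, Fight) earns 6; deviating to Stay out yields 20 — a strict improvement.
Ben earns 4; deviating to Accommodate yields 19 — a strict improvement.
Both Anna and Ben have strictly profitable deviations.

Both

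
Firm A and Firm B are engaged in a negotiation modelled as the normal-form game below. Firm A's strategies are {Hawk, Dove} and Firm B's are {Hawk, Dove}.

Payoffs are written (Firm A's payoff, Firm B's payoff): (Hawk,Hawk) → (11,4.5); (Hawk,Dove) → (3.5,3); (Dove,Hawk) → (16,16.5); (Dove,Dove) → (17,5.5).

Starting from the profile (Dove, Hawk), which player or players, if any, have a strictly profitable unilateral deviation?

Neither

Firm A at (Dove, Hawk) earns 16; deviating to Hawk yields 11 — not better.
Firm B earns 16.5; deviating to Dove yields 5.5 — not better.
Neither player can strictly improve; the profile is a Nash equilibrium.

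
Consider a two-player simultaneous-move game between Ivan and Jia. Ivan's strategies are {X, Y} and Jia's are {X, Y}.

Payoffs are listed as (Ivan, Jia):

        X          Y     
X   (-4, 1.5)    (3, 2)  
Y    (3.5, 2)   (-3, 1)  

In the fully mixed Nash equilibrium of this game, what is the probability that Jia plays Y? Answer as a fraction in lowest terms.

5/9

Let q be the probability that Jia plays X. In a completely mixed equilibrium, Ivan must be indifferent between X and Y.
Ivan's expected payoff from X is −4q + 3(1−q); from Y it is 3.5q − 3(1−q).
Setting these equal: −7q + 3 = 6.5q − 3, so q = 4/9.
Therefore Jia plays Y with probability 1 − 4/9 = 5/9.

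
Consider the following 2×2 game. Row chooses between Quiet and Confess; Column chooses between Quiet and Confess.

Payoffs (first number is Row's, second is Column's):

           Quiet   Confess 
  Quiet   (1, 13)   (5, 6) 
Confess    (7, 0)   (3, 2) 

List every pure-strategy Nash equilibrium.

none

(Quiet, Quiet): Row prefers Confess (7 > 1) — not an equilibrium.
(Quiet, Confess): Column prefers Quiet (13 > 6) — not an equilibrium.
(Confess, Quiet): Column prefers Confess (2 > 0) — not an equilibrium.
(Confess, Confess): Row prefers Quiet (5 > 3) — not an equilibrium.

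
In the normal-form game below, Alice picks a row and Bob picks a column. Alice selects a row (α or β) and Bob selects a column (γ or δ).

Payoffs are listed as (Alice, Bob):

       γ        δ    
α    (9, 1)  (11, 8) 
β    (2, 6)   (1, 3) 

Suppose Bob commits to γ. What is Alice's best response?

α

Against γ, Alice earns 9 from α and 2 from β.
So α is the best response.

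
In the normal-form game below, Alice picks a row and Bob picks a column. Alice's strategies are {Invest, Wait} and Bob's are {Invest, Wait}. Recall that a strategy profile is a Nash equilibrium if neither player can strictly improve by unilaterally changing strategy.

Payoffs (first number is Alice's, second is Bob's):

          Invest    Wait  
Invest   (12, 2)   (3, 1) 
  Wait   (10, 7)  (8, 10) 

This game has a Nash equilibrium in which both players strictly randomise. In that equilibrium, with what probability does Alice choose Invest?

3/4

Let x be the probability that Alice plays Invest. In a completely mixed equilibrium, Bob must be indifferent between Invest and Wait.
Bob's expected payoff from Invest is 2x + 7(1−x); from Wait it is x + 10(1−x).
Setting these equal: −5x + 7 = −9x + 10, so x = 3/4.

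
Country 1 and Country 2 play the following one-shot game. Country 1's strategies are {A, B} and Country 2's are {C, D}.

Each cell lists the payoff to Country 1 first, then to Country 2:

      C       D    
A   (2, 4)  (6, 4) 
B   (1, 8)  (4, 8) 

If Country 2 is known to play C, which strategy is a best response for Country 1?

A

Against C, Country 1 earns 2 from A and 1 from B.
So A is the best response.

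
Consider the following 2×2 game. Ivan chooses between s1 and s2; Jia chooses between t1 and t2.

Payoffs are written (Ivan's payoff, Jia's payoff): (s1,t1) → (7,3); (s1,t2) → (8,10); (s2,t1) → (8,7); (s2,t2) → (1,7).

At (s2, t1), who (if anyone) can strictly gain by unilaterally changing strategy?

Ivan at (s2, t1) earns 8; deviating to s1 yields 7 — not better.
Jia earns 7; deviating to t2 yields 7 — not better.
Neither player can strictly improve; the profile is a Nash equilibrium.

Neither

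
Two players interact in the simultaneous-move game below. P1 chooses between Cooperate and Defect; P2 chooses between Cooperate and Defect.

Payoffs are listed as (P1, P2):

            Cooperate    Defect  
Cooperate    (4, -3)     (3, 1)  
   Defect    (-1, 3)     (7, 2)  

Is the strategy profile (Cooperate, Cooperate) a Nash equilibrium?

No

At (Cooperate, Cooperate), P1 earns 4; switching to Defect would give -1, so P1 has no profitable deviation.
P2 earns -3; switching to Defect would give 1, so P2 would deviate.
Since at least one player can profitably deviate, this is not a Nash equilibrium.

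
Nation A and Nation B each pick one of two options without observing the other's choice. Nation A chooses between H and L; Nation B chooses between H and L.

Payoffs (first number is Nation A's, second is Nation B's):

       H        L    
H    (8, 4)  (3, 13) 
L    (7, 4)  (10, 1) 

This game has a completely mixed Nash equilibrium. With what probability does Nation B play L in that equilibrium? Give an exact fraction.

Let q be the probability that Nation B plays H. In a completely mixed equilibrium, Nation A must be indifferent between H and L.
Nation A's expected payoff from H is 8q + 3(1−q); from L it is 7q + 10(1−q).
Setting these equal: 5q + 3 = −3q + 10, so q = 7/8.
Therefore Nation B plays L with probability 1 − 7/8 = 1/8.

1/8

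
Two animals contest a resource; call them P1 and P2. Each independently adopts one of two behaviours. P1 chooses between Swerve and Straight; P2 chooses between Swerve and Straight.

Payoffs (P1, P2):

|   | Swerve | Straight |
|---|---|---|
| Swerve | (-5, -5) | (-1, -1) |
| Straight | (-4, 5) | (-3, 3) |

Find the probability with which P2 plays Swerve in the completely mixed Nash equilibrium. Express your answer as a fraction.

Let c be the probability that P2 plays Swerve. In a completely mixed equilibrium, P1 must be indifferent between Swerve and Straight.
P1's expected payoff from Swerve is −5c − (1−c); from Straight it is −4c − 3(1−c).
Setting these equal: −4c − 1 = −c − 3, so c = 2/3.

2/3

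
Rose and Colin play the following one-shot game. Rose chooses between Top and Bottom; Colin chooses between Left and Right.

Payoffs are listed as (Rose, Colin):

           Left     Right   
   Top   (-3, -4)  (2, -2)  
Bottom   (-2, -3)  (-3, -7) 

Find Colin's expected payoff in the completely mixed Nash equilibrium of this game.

-11/3

First find p, the probability Rose plays Top, from Colin's indifference between Left and Right: −4p − 3(1−p) = −2p − 7(1−p), giving p = 2/3.
Since Colin is indifferent in equilibrium, Colin's expected payoff equals the payoff from either column against (2/3, 1/3). Using Left: −4(2/3) − 3(1/3) = -11/3.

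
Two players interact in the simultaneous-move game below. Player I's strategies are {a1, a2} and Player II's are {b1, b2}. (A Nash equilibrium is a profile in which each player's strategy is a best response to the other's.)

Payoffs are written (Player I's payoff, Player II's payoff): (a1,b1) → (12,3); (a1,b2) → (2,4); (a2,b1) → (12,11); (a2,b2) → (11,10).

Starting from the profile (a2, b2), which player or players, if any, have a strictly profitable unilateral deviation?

Player II

Player I at (a2, b2) earns 11; deviating to a1 yields 2 — not better.
Player II earns 10; deviating to b1 yields 11 — a strict improvement.
Only Player II has a strictly profitable deviation.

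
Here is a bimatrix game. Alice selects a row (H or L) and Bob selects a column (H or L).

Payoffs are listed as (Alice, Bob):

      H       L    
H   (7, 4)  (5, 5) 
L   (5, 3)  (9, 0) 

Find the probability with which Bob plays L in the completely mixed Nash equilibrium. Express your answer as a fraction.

Let c be the probability that Bob plays H. In a completely mixed equilibrium, Alice must be indifferent between H and L.
Alice's expected payoff from H is 7c + 5(1−c); from L it is 5c + 9(1−c).
Setting these equal: 2c + 5 = −4c + 9, so c = 2/3.
Therefore Bob plays L with probability 1 − 2/3 = 1/3.

1/3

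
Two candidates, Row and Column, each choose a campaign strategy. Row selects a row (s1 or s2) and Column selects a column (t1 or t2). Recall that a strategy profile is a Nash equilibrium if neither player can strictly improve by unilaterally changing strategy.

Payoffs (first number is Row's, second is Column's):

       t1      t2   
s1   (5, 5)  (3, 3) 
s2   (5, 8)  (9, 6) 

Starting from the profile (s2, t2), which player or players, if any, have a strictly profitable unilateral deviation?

Column

Row at (s2, t2) earns 9; deviating to s1 yields 3 — not better.
Column earns 6; deviating to t1 yields 8 — a strict improvement.
Only Column has a strictly profitable deviation.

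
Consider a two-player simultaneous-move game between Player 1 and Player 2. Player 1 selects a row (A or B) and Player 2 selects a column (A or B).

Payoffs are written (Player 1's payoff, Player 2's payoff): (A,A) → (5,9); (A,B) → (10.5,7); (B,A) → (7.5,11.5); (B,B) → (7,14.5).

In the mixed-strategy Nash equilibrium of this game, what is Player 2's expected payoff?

10

First find x, the probability Player 1 plays A, from Player 2's indifference between A and B: 9x + 11.5(1−x) = 7x + 14.5(1−x), giving x = 3/5.
Since Player 2 is indifferent in equilibrium, Player 2's expected payoff equals the payoff from either column against (3/5, 2/5). Using A: 9(3/5) + 11.5(2/5) = 10.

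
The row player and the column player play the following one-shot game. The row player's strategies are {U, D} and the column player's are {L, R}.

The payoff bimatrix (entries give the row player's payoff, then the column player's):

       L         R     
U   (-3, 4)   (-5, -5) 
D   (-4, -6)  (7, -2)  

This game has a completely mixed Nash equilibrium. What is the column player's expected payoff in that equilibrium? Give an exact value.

First find x, the probability the row player plays U, from the column player's indifference between L and R: 4x − 6(1−x) = −5x − 2(1−x), giving x = 4/13.
Since the column player is indifferent in equilibrium, the column player's expected payoff equals the payoff from either column against (4/13, 9/13). Using L: 4(4/13) − 6(9/13) = -38/13.

-38/13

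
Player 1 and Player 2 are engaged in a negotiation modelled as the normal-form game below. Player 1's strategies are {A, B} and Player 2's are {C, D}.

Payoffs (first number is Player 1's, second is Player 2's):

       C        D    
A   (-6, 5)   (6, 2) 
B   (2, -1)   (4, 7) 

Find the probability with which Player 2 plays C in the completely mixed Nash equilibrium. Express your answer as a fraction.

Let c be the probability that Player 2 plays C. In a completely mixed equilibrium, Player 1 must be indifferent between A and B.
Player 1's expected payoff from A is −6c + 6(1−c); from B it is 2c + 4(1−c).
Setting these equal: −12c + 6 = −2c + 4, so c = 1/5.

1/5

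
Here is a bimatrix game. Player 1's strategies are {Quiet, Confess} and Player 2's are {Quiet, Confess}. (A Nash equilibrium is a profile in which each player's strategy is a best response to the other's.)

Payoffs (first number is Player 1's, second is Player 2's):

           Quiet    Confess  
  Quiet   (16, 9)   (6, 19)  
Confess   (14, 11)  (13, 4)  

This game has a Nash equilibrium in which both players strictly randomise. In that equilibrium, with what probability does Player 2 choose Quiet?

Let y be the probability that Player 2 plays Quiet. In a completely mixed equilibrium, Player 1 must be indifferent between Quiet and Confess.
Player 1's expected payoff from Quiet is 16y + 6(1−y); from Confess it is 14y + 13(1−y).
Setting these equal: 10y + 6 = y + 13, so y = 7/9.

7/9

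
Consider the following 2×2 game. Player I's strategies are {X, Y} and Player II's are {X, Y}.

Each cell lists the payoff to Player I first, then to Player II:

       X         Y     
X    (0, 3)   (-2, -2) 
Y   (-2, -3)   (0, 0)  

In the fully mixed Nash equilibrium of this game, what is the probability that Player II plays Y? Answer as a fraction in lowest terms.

Let y be the probability that Player II plays X. In a completely mixed equilibrium, Player I must be indifferent between X and Y.
Player I's expected payoff from X is −2(1−y); from Y it is −2y.
Setting these equal: 2y − 2 = −2y, so y = 1/2.
Therefore Player II plays Y with probability 1 − 1/2 = 1/2.

1/2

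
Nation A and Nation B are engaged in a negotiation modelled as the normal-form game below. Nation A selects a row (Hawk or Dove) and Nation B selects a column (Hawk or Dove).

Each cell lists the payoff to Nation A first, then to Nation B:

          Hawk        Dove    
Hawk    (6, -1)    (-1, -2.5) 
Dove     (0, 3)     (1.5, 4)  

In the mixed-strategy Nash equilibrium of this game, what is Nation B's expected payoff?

First find p, the probability Nation A plays Hawk, from Nation B's indifference between Hawk and Dove: −p + 3(1−p) = −2.5p + 4(1−p), giving p = 2/5.
Since Nation B is indifferent in equilibrium, Nation B's expected payoff equals the payoff from either column against (2/5, 3/5). Using Hawk: −(2/5) + 3(3/5) = 7/5.

7/5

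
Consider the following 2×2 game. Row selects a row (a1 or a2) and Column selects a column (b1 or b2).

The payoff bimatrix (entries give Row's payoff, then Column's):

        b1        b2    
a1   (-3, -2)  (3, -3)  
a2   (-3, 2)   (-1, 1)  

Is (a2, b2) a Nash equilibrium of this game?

At (a2, b2), Row earns -1; switching to a1 would give 3, so Row would deviate.
Column earns 1; switching to b1 would give 2, so Column would deviate.
Since at least one player can profitably deviate, this is not a Nash equilibrium.

No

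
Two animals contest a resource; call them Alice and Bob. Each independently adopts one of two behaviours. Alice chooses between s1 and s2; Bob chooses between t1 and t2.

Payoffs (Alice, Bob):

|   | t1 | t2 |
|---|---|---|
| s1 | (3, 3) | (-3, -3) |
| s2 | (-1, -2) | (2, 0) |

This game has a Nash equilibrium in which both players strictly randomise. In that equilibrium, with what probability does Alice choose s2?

Let x be the probability that Alice plays s1. In a completely mixed equilibrium, Bob must be indifferent between t1 and t2.
Bob's expected payoff from t1 is 3x − 2(1−x); from t2 it is −3x.
Setting these equal: 5x − 2 = −3x, so x = 1/4.
Therefore Alice plays s2 with probability 1 − 1/4 = 3/4.

3/4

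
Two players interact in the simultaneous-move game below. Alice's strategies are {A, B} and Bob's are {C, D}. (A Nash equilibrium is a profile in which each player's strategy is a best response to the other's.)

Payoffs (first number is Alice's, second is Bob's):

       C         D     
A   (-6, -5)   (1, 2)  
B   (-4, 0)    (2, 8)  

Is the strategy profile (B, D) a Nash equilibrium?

Yes

At (B, D), Alice earns 2; switching to A would give 1, so Alice has no profitable deviation.
Bob earns 8; switching to C would give 0, so Bob has no profitable deviation.
Neither player can gain by a unilateral deviation, so this profile is a Nash equilibrium.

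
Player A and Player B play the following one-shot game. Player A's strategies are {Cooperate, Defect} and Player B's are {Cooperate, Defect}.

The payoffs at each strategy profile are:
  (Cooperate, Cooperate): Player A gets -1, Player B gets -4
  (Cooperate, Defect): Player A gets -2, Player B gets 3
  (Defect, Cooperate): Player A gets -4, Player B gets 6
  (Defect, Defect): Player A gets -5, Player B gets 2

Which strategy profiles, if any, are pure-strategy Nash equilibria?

(Cooperate, Cooperate): Player B prefers Defect (3 > -4) — not an equilibrium.
(Cooperate, Defect): Player A gets -2 ≥ -5 from Defect, and Player B gets 3 ≥ -4 from Cooperate — Nash equilibrium.
(Defect, Cooperate): Player A prefers Cooperate (-1 > -4) — not an equilibrium.
(Defect, Defect): Player A prefers Cooperate (-2 > -5); Player B prefers Cooperate (6 > 2) — not an equilibrium.

(Cooperate, Defect)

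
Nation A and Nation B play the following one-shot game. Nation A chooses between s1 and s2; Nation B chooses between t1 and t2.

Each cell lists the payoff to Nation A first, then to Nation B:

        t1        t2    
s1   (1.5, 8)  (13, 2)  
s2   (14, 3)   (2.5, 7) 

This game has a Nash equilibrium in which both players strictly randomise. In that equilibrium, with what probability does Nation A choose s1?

Let p be the probability that Nation A plays s1. In a completely mixed equilibrium, Nation B must be indifferent between t1 and t2.
Nation B's expected payoff from t1 is 8p + 3(1−p); from t2 it is 2p + 7(1−p).
Setting these equal: 5p + 3 = −5p + 7, so p = 2/5.

2/5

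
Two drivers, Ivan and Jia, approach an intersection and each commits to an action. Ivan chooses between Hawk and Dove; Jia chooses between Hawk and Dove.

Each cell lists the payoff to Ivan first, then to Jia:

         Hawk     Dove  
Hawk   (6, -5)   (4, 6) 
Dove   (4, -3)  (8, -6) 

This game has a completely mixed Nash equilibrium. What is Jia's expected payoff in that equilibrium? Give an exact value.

-24/7

First find x, the probability Ivan plays Hawk, from Jia's indifference between Hawk and Dove: −5x − 3(1−x) = 6x − 6(1−x), giving x = 3/14.
Since Jia is indifferent in equilibrium, Jia's expected payoff equals the payoff from either column against (3/14, 11/14). Using Hawk: −5(3/14) − 3(11/14) = -24/7.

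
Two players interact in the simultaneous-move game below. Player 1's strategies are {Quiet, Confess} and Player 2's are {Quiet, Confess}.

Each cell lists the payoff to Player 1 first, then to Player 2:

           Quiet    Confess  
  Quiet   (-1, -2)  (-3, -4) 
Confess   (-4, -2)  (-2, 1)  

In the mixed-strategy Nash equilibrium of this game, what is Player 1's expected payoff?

-5/2

First find q, the probability Player 2 plays Quiet, from Player 1's indifference between Quiet and Confess: −q − 3(1−q) = −4q − 2(1−q), giving q = 1/4.
Since Player 1 is indifferent in equilibrium, Player 1's expected payoff equals the payoff from either row against (1/4, 3/4). Using Quiet: −(1/4) − 3(3/4) = -5/2.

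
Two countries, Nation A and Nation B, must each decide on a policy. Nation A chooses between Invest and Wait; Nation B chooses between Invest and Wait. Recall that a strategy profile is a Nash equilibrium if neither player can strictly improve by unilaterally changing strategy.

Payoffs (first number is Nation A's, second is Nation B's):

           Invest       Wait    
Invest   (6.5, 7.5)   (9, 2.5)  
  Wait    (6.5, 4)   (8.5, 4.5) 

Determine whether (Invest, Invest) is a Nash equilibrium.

At (Invest, Invest), Nation A earns 6.5; switching to Wait would give 6.5, so Nation A has no profitable deviation.
Nation B earns 7.5; switching to Wait would give 2.5, so Nation B has no profitable deviation.
Neither player can gain by a unilateral deviation, so this profile is a Nash equilibrium.

Yes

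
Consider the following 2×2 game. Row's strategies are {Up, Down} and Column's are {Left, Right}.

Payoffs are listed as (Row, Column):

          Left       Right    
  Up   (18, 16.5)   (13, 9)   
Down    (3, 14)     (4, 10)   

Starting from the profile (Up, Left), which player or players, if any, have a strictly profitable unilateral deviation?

Neither

Row at (Up, Left) earns 18; deviating to Down yields 3 — not better.
Column earns 16.5; deviating to Right yields 9 — not better.
Neither player can strictly improve; the profile is a Nash equilibrium.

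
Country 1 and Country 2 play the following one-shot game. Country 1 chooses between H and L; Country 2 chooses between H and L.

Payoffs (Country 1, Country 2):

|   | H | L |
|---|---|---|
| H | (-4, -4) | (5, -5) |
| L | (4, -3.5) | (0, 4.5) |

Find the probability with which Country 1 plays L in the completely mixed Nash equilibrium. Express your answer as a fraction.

Let p be the probability that Country 1 plays H. In a completely mixed equilibrium, Country 2 must be indifferent between H and L.
Country 2's expected payoff from H is −4p − 3.5(1−p); from L it is −5p + 4.5(1−p).
Setting these equal: −0.5p − 3.5 = −9.5p + 4.5, so p = 8/9.
Therefore Country 1 plays L with probability 1 − 8/9 = 1/9.

1/9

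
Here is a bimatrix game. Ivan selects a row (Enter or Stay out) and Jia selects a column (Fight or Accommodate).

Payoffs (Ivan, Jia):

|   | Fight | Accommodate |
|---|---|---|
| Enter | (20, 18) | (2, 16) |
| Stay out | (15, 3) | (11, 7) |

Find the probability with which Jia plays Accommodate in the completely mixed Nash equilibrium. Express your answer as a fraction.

Let c be the probability that Jia plays Fight. In a completely mixed equilibrium, Ivan must be indifferent between Enter and Stay out.
Ivan's expected payoff from Enter is 20c + 2(1−c); from Stay out it is 15c + 11(1−c).
Setting these equal: 18c + 2 = 4c + 11, so c = 9/14.
Therefore Jia plays Accommodate with probability 1 − 9/14 = 5/14.

5/14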